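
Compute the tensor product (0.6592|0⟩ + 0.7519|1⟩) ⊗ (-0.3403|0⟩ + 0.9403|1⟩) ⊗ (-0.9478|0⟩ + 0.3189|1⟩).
0.2126|000⟩ - 0.07154|001⟩ - 0.5875|010⟩ + 0.1977|011⟩ + 0.2425|100⟩ - 0.0816|101⟩ - 0.6701|110⟩ + 0.2255|111⟩

amp(|b₁b₂…⟩) = product of the factor amplitudes for bits b₁, b₂, …; only kets whose every factor amplitude is nonzero survive.
|000⟩: (0.6592)(-0.3403)(-0.9478) = 0.2126
|001⟩: (0.6592)(-0.3403)(0.3189) = -0.07154
|010⟩: (0.6592)(0.9403)(-0.9478) = -0.5875
|011⟩: (0.6592)(0.9403)(0.3189) = 0.1977
|100⟩: (0.7519)(-0.3403)(-0.9478) = 0.2425
|101⟩: (0.7519)(-0.3403)(0.3189) = -0.0816
|110⟩: (0.7519)(0.9403)(-0.9478) = -0.6701
|111⟩: (0.7519)(0.9403)(0.3189) = 0.2255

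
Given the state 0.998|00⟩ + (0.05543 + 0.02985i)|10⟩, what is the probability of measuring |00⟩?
0.996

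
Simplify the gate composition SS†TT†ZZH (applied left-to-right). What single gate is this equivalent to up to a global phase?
H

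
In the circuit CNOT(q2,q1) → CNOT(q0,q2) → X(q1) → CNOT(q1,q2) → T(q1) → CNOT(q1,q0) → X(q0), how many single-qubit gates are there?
3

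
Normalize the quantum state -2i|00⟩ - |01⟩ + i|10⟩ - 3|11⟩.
-0.5164i|00⟩ - 0.2582|01⟩ + 0.2582i|10⟩ - 0.7746|11⟩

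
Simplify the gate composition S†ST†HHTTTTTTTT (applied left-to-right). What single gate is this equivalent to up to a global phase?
T†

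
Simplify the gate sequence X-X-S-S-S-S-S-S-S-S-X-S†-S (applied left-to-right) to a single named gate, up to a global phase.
X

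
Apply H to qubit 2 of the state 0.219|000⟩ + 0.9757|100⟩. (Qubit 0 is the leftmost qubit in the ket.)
0.1549|000⟩ + 0.1549|001⟩ + 0.6899|100⟩ + 0.6899|101⟩

H on qubit 2 mixes each pair of kets that differ only in qubit 2: amplitudes (a, b) of (|…0…⟩, |…1…⟩) become ((a + b)/√2, (a − b)/√2). Kets absent from the input have amplitude 0.
(|000⟩, |001⟩): (a, b) = (0.219, 0) → (0.1549, 0.1549)
(|100⟩, |101⟩): (a, b) = (0.9757, 0) → (0.6899, 0.6899)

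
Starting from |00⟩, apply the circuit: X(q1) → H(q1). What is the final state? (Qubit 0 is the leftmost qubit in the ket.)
1/√2|00⟩ - 1/√2|01⟩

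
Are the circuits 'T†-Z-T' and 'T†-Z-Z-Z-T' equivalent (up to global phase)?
Yes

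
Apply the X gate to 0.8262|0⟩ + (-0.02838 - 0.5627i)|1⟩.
(-0.02838 - 0.5627i)|0⟩ + 0.8262|1⟩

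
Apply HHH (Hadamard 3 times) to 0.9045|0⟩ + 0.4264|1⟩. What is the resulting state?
0.9411|0⟩ + 0.3381|1⟩

H² = I, so H^3 = H: a single Hadamard. With (a, b) = (0.9045, 0.4264), H gives ((a + b)/√2, (a − b)/√2) = (0.9411, 0.3381).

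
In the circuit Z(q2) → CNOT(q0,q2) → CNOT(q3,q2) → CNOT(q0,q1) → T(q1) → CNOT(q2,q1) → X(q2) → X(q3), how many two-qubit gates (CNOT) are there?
4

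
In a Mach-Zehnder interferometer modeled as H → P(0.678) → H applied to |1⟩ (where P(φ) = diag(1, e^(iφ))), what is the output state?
(0.1106 - 0.3136i)|0⟩ + (0.8894 + 0.3136i)|1⟩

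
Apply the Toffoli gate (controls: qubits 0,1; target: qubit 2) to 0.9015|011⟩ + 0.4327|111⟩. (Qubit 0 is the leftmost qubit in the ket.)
0.9015|011⟩ + 0.4327|110⟩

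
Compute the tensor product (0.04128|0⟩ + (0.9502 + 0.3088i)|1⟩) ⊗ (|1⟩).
0.04128|01⟩ + (0.9502 + 0.3088i)|11⟩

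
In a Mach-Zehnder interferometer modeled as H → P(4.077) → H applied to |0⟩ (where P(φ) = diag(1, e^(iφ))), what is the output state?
(0.2033 - 0.4024i)|0⟩ + (0.7967 + 0.4024i)|1⟩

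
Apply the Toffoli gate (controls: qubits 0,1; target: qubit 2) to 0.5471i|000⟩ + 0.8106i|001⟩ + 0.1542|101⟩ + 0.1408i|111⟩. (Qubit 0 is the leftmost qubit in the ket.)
0.5471i|000⟩ + 0.8106i|001⟩ + 0.1542|101⟩ + 0.1408i|110⟩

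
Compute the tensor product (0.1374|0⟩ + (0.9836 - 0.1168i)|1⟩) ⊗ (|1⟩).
0.1374|01⟩ + (0.9836 - 0.1168i)|11⟩

amp(|b₁b₂…⟩) = product of the factor amplitudes for bits b₁, b₂, …; only kets whose every factor amplitude is nonzero survive.
|01⟩: (0.1374)(1) = 0.1374
|11⟩: (0.9836 - 0.1168i)(1) = (0.9836 - 0.1168i)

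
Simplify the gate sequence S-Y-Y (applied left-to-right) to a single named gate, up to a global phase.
S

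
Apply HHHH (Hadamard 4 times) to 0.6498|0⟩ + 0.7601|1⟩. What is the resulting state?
0.6498|0⟩ + 0.7601|1⟩

H² = I, so an even number of Hadamards cancels: H^4 = I and the state is unchanged.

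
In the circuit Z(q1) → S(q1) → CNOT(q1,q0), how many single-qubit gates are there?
2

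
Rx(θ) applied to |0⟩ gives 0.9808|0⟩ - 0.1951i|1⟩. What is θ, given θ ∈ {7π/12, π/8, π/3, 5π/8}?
π/8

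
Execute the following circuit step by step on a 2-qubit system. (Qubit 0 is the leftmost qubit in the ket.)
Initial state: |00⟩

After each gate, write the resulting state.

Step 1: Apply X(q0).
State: |10⟩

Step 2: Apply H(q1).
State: 1/√2|10⟩ + 1/√2|11⟩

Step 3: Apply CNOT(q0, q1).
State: 1/√2|10⟩ + 1/√2|11⟩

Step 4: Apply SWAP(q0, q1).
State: 1/√2|01⟩ + 1/√2|11⟩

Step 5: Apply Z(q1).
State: -1/√2|01⟩ - 1/√2|11⟩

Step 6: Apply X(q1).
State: -1/√2|00⟩ - 1/√2|10⟩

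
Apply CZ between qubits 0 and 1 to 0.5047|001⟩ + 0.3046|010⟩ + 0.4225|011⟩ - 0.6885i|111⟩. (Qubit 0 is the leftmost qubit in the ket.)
0.5047|001⟩ + 0.3046|010⟩ + 0.4225|011⟩ + 0.6885i|111⟩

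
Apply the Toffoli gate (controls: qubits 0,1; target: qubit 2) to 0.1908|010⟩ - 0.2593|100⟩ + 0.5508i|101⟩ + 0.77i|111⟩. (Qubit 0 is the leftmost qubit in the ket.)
0.1908|010⟩ - 0.2593|100⟩ + 0.5508i|101⟩ + 0.77i|110⟩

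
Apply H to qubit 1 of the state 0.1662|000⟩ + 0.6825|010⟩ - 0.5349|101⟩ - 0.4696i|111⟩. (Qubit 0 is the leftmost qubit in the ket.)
0.6001|000⟩ - 0.3651|010⟩ + (-0.3782 - 0.3321i)|101⟩ + (-0.3782 + 0.3321i)|111⟩

H on qubit 1 mixes each pair of kets that differ only in qubit 1: amplitudes (a, b) of (|…0…⟩, |…1…⟩) become ((a + b)/√2, (a − b)/√2). Kets absent from the input have amplitude 0.
(|000⟩, |010⟩): (a, b) = (0.1662, 0.6825) → (0.6001, -0.3651)
(|101⟩, |111⟩): (a, b) = (-0.5349, -0.4696i) → ((-0.3782 - 0.3321i), (-0.3782 + 0.3321i))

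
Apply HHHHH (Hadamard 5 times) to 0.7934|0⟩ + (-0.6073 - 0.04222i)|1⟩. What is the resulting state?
(0.1316 - 0.02985i)|0⟩ + (0.9904 + 0.02985i)|1⟩

H² = I, so H^5 = H: a single Hadamard. With (a, b) = (0.7934, (-0.6073 - 0.04222i)), H gives ((a + b)/√2, (a − b)/√2) = ((0.1316 - 0.02985i), (0.9904 + 0.02985i)).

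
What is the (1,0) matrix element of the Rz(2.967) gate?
0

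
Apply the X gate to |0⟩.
|1⟩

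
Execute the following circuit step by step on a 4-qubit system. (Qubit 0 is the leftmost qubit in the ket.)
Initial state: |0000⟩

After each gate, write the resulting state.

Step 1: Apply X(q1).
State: |0100⟩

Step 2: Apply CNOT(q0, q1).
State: |0100⟩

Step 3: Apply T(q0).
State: |0100⟩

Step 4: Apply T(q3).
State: |0100⟩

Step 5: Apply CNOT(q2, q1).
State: |0100⟩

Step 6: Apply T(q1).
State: (1/√2 + (1/√2)i)|0100⟩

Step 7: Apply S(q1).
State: (-1/√2 + (1/√2)i)|0100⟩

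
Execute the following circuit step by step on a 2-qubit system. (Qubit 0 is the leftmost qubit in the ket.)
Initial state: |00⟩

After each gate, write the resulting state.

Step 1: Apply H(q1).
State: 1/√2|00⟩ + 1/√2|01⟩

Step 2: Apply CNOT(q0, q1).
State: 1/√2|00⟩ + 1/√2|01⟩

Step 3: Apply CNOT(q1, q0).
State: 1/√2|00⟩ + 1/√2|11⟩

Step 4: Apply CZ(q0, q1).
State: 1/√2|00⟩ - 1/√2|11⟩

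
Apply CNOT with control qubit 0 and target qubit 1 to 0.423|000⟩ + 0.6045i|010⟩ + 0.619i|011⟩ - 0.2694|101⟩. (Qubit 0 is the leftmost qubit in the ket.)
0.423|000⟩ + 0.6045i|010⟩ + 0.619i|011⟩ - 0.2694|111⟩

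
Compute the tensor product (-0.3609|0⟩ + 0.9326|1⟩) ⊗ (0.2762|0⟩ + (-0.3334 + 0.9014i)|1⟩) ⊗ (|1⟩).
-0.09968|001⟩ + (0.1203 - 0.3253i)|011⟩ + 0.2576|101⟩ + (-0.3109 + 0.8406i)|111⟩

amp(|b₁b₂…⟩) = product of the factor amplitudes for bits b₁, b₂, …; only kets whose every factor amplitude is nonzero survive.
|001⟩: (-0.3609)(0.2762)(1) = -0.09968
|011⟩: (-0.3609)(-0.3334 + 0.9014i)(1) = (0.1203 - 0.3253i)
|101⟩: (0.9326)(0.2762)(1) = 0.2576
|111⟩: (0.9326)(-0.3334 + 0.9014i)(1) = (-0.3109 + 0.8406i)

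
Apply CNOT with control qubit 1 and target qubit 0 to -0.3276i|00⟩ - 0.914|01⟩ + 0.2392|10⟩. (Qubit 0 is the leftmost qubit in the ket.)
-0.3276i|00⟩ + 0.2392|10⟩ - 0.914|11⟩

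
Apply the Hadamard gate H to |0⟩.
1/√2|0⟩ + 1/√2|1⟩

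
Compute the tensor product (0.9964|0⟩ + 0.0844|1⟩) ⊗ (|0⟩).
0.9964|00⟩ + 0.0844|10⟩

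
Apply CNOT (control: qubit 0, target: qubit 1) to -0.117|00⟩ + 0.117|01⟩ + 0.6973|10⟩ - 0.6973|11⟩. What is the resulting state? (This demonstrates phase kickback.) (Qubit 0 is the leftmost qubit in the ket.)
-0.117|00⟩ + 0.117|01⟩ - 0.6973|10⟩ + 0.6973|11⟩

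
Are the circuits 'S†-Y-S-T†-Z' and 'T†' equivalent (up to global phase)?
No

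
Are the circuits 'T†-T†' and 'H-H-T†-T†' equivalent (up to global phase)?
Yes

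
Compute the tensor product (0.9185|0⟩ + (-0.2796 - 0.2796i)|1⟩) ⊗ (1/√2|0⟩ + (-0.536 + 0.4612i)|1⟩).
0.6495|00⟩ + (-0.4923 + 0.4236i)|01⟩ + (-0.1977 - 0.1977i)|10⟩ + (0.2788 + 0.02091i)|11⟩

amp(|b₁b₂…⟩) = product of the factor amplitudes for bits b₁, b₂, …; only kets whose every factor amplitude is nonzero survive.
|00⟩: (0.9185)(1/√2) = 0.6495
|01⟩: (0.9185)(-0.536 + 0.4612i) = (-0.4923 + 0.4236i)
|10⟩: (-0.2796 - 0.2796i)(1/√2) = (-0.1977 - 0.1977i)
|11⟩: (-0.2796 - 0.2796i)(-0.536 + 0.4612i) = (0.2788 + 0.02091i)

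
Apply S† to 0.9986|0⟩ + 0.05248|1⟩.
0.9986|0⟩ - 0.05248i|1⟩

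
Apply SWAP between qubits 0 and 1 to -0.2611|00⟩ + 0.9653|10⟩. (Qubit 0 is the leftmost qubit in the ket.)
-0.2611|00⟩ + 0.9653|01⟩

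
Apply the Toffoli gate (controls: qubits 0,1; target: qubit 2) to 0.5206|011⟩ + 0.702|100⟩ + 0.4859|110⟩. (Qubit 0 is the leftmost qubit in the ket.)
0.5206|011⟩ + 0.702|100⟩ + 0.4859|111⟩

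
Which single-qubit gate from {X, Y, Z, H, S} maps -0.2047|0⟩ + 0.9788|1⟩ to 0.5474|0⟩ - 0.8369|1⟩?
H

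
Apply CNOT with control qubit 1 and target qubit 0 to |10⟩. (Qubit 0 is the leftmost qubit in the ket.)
|10⟩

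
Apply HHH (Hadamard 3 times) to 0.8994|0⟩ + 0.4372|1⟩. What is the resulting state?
0.9451|0⟩ + 0.3268|1⟩

H² = I, so H^3 = H: a single Hadamard. With (a, b) = (0.8994, 0.4372), H gives ((a + b)/√2, (a − b)/√2) = (0.9451, 0.3268).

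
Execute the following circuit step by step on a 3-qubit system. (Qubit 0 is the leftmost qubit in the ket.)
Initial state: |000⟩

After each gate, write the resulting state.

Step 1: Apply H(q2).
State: 1/√2|000⟩ + 1/√2|001⟩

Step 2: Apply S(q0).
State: 1/√2|000⟩ + 1/√2|001⟩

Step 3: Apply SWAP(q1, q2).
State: 1/√2|000⟩ + 1/√2|010⟩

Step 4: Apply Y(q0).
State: (1/√2)i|100⟩ + (1/√2)i|110⟩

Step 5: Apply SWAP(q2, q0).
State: (1/√2)i|001⟩ + (1/√2)i|011⟩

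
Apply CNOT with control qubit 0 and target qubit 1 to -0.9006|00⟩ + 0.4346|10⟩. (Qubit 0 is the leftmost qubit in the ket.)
-0.9006|00⟩ + 0.4346|11⟩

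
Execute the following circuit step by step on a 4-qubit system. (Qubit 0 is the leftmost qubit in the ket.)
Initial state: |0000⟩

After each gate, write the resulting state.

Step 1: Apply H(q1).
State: 1/√2|0000⟩ + 1/√2|0100⟩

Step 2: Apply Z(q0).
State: 1/√2|0000⟩ + 1/√2|0100⟩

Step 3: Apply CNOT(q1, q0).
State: 1/√2|0000⟩ + 1/√2|1100⟩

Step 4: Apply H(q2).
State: 1/2|0000⟩ + 1/2|0010⟩ + 1/2|1100⟩ + 1/2|1110⟩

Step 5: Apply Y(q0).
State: -(1/2)i|0100⟩ - (1/2)i|0110⟩ + (1/2)i|1000⟩ + (1/2)i|1010⟩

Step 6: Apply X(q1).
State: -(1/2)i|0000⟩ - (1/2)i|0010⟩ + (1/2)i|1100⟩ + (1/2)i|1110⟩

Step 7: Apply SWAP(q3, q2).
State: -(1/2)i|0000⟩ - (1/2)i|0001⟩ + (1/2)i|1100⟩ + (1/2)i|1101⟩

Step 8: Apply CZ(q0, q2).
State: -(1/2)i|0000⟩ - (1/2)i|0001⟩ + (1/2)i|1100⟩ + (1/2)i|1101⟩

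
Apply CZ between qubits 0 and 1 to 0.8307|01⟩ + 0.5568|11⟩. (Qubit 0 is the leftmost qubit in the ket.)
0.8307|01⟩ - 0.5568|11⟩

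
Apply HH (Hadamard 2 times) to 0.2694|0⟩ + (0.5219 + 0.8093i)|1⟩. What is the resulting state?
0.2694|0⟩ + (0.5219 + 0.8093i)|1⟩

H² = I, so an even number of Hadamards cancels: H^2 = I and the state is unchanged.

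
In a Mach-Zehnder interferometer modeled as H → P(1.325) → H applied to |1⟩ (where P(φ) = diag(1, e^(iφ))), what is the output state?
(0.3783 - 0.485i)|0⟩ + (0.6217 + 0.485i)|1⟩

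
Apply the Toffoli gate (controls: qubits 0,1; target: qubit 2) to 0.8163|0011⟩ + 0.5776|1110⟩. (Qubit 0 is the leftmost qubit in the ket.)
0.8163|0011⟩ + 0.5776|1100⟩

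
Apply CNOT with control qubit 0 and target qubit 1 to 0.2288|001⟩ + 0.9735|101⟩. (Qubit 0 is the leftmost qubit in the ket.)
0.2288|001⟩ + 0.9735|111⟩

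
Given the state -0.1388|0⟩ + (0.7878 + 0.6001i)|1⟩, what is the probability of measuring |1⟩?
0.9807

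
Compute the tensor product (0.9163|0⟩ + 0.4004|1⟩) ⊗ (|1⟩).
0.9163|01⟩ + 0.4004|11⟩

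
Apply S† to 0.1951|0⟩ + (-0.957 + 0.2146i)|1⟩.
0.1951|0⟩ + (0.2146 + 0.957i)|1⟩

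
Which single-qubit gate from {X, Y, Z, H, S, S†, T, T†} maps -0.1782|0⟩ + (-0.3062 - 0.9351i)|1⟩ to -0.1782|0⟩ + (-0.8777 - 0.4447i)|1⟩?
T†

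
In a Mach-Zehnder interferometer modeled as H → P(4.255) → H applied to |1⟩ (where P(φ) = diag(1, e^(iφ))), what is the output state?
(0.7208 + 0.4486i)|0⟩ + (0.2792 - 0.4486i)|1⟩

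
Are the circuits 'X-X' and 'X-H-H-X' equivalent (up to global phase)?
Yes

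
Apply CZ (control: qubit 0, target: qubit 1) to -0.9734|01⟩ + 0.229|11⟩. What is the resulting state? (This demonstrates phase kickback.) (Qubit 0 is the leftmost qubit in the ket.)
-0.9734|01⟩ - 0.229|11⟩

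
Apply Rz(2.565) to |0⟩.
(0.2843 - 0.9587i)|0⟩

Rz(2.565) = [[e^(−iθ/2), 0], [0, e^(iθ/2)]] with e^(±iθ/2) = cos(θ/2) ± i·sin(θ/2); θ = 2.565, cos(θ/2) ≈ 0.284319, sin(θ/2) ≈ 0.95873.
With a = amp(|0⟩) = 1 and b = amp(|1⟩) = 0:
new amp(|0⟩) = (0.284319 - 0.95873i)·a = (0.2843 - 0.9587i)
new amp(|1⟩) = (0.284319 + 0.95873i)·b = 0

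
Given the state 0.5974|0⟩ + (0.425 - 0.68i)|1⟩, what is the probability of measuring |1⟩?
0.643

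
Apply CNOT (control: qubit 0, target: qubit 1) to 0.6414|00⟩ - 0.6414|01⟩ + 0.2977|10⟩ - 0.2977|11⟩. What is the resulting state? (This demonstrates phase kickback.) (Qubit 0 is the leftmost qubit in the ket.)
0.6414|00⟩ - 0.6414|01⟩ - 0.2977|10⟩ + 0.2977|11⟩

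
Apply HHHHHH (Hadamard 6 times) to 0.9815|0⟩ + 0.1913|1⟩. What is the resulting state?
0.9815|0⟩ + 0.1913|1⟩

H² = I, so an even number of Hadamards cancels: H^6 = I and the state is unchanged.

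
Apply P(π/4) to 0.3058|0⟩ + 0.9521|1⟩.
0.3058|0⟩ + (0.6732 + 0.6732i)|1⟩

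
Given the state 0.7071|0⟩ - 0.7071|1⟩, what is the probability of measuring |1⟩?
0.5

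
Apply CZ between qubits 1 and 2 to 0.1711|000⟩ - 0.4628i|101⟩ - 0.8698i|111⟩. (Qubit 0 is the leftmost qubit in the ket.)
0.1711|000⟩ - 0.4628i|101⟩ + 0.8698i|111⟩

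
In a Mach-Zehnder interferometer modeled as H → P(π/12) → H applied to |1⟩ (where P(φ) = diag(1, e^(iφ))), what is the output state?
(0.01704 - 0.1294i)|0⟩ + (0.983 + 0.1294i)|1⟩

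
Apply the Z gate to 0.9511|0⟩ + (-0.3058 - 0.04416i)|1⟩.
0.9511|0⟩ + (0.3058 + 0.04416i)|1⟩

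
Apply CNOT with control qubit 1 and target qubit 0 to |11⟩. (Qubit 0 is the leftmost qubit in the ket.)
|01⟩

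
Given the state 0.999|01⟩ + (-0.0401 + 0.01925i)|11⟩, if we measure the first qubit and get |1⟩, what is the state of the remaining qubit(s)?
(-0.9015 + 0.4328i)|1⟩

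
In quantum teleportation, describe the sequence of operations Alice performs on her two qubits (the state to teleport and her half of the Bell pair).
CNOT (state → Bell), then H on state qubit, then measure both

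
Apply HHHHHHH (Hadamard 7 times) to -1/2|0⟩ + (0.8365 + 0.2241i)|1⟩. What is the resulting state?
(0.2379 + 0.1585i)|0⟩ + (-0.945 - 0.1585i)|1⟩

H² = I, so H^7 = H: a single Hadamard. With (a, b) = (-1/2, (0.8365 + 0.2241i)), H gives ((a + b)/√2, (a − b)/√2) = ((0.2379 + 0.1585i), (-0.945 - 0.1585i)).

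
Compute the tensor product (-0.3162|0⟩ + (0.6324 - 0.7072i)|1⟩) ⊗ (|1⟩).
-0.3162|01⟩ + (0.6324 - 0.7072i)|11⟩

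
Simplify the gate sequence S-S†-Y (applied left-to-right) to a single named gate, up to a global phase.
Y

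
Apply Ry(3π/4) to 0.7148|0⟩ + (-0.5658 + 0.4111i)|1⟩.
(0.7963 - 0.3798i)|0⟩ + (0.4439 + 0.1573i)|1⟩

Ry(3π/4) = [[cos(θ/2), −sin(θ/2)], [sin(θ/2), cos(θ/2)]]; θ = 3π/4, cos(θ/2) ≈ 0.382683, sin(θ/2) ≈ 0.92388.
With a = amp(|0⟩) = 0.7148 and b = amp(|1⟩) = (-0.5658 + 0.4111i):
new amp(|0⟩) = (0.382683)·a + (-0.92388)·b = (0.7963 - 0.3798i)
new amp(|1⟩) = (0.92388)·a + (0.382683)·b = (0.4439 + 0.1573i)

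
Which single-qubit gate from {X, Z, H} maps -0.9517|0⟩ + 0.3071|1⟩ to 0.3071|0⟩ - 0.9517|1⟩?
X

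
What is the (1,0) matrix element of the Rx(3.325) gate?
-0.9958i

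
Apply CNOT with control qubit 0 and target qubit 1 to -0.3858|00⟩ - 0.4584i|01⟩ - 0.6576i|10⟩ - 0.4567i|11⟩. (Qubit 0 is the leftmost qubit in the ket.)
-0.3858|00⟩ - 0.4584i|01⟩ - 0.4567i|10⟩ - 0.6576i|11⟩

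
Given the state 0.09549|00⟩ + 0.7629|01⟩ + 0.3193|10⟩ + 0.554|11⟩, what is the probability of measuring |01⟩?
0.582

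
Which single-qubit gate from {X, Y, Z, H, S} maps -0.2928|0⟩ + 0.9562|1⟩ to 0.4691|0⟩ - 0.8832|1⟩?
H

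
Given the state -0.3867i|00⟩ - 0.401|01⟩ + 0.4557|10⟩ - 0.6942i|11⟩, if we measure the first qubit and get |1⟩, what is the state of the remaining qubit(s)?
0.5488|0⟩ - 0.836i|1⟩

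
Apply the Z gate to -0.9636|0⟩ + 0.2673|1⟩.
-0.9636|0⟩ - 0.2673|1⟩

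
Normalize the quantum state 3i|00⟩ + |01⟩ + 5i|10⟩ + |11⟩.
(1/2)i|00⟩ + 0.1667|01⟩ + 0.8333i|10⟩ + 0.1667|11⟩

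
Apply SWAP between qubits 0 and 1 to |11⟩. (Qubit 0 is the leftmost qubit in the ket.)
|11⟩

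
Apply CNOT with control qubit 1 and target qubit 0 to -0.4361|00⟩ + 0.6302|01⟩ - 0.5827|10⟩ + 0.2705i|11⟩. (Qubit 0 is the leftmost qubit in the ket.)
-0.4361|00⟩ + 0.2705i|01⟩ - 0.5827|10⟩ + 0.6302|11⟩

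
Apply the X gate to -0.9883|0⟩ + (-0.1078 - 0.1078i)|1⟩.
(-0.1078 - 0.1078i)|0⟩ - 0.9883|1⟩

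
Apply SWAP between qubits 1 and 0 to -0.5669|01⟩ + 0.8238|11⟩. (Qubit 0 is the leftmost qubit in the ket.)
-0.5669|10⟩ + 0.8238|11⟩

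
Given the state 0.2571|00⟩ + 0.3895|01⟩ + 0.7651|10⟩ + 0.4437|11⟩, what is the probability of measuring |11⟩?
0.1969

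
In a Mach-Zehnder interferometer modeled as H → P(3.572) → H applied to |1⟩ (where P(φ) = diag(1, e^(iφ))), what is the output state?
(0.9544 + 0.2086i)|0⟩ + (0.0456 - 0.2086i)|1⟩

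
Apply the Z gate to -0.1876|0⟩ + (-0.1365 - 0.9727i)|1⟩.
-0.1876|0⟩ + (0.1365 + 0.9727i)|1⟩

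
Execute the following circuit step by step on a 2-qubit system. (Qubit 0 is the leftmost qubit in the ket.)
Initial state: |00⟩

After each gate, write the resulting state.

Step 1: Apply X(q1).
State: |01⟩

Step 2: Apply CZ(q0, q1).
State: |01⟩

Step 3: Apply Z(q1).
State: -|01⟩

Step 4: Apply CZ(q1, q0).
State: -|01⟩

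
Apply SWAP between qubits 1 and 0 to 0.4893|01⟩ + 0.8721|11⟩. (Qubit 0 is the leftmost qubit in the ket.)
0.4893|10⟩ + 0.8721|11⟩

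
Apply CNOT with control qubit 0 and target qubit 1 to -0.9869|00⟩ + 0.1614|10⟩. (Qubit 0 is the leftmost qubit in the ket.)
-0.9869|00⟩ + 0.1614|11⟩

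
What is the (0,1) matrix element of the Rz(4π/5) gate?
0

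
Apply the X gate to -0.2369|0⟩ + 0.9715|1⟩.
0.9715|0⟩ - 0.2369|1⟩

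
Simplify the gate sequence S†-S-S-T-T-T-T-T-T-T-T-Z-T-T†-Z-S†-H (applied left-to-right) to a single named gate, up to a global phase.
H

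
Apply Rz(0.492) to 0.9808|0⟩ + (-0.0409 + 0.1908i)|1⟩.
(0.9513 - 0.2389i)|0⟩ + (-0.08613 + 0.1751i)|1⟩

Rz(0.492) = [[e^(−iθ/2), 0], [0, e^(iθ/2)]] with e^(±iθ/2) = cos(θ/2) ± i·sin(θ/2); θ = 0.492, cos(θ/2) ≈ 0.969894, sin(θ/2) ≈ 0.243526.
With a = amp(|0⟩) = 0.9808 and b = amp(|1⟩) = (-0.0409 + 0.1908i):
new amp(|0⟩) = (0.969894 - 0.243526i)·a = (0.9513 - 0.2389i)
new amp(|1⟩) = (0.969894 + 0.243526i)·b = (-0.08613 + 0.1751i)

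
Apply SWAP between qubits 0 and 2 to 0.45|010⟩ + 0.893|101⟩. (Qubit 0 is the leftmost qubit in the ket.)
0.45|010⟩ + 0.893|101⟩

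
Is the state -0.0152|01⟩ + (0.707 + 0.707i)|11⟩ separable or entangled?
Separable

Writing the state as a|00⟩ + b|01⟩ + c|10⟩ + d|11⟩, it is a product state iff ad − bc = 0.
Here (a, b, c, d) = (0, -0.0152, 0, (0.707 + 0.707i)): ad − bc = (0)(0.707 + 0.707i) − (-0.0152)(0) = 0, so the state is separable.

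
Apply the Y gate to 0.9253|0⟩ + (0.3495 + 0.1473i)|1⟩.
(0.1473 - 0.3495i)|0⟩ + 0.9253i|1⟩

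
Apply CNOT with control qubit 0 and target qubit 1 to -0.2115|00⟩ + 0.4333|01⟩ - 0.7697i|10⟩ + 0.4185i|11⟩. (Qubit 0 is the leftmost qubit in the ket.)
-0.2115|00⟩ + 0.4333|01⟩ + 0.4185i|10⟩ - 0.7697i|11⟩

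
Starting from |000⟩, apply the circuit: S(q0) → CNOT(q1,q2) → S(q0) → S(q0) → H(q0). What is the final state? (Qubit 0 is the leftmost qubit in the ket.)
1/√2|000⟩ + 1/√2|100⟩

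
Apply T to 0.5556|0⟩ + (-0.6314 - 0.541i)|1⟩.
0.5556|0⟩ + (-0.06392 - 0.829i)|1⟩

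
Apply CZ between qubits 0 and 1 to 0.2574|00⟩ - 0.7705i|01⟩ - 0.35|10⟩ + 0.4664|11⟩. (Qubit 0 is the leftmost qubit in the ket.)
0.2574|00⟩ - 0.7705i|01⟩ - 0.35|10⟩ - 0.4664|11⟩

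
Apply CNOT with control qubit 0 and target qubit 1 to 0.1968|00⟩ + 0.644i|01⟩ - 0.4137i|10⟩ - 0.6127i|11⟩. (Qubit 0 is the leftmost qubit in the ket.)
0.1968|00⟩ + 0.644i|01⟩ - 0.6127i|10⟩ - 0.4137i|11⟩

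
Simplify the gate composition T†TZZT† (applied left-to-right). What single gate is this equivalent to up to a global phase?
T†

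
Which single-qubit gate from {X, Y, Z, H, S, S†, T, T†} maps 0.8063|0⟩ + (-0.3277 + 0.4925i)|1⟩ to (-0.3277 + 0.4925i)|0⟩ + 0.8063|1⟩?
X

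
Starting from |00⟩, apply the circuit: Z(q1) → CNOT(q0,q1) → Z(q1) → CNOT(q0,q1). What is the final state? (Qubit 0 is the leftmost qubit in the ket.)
|00⟩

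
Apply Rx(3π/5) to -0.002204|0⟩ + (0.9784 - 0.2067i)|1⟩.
(-0.1685 - 0.7915i)|0⟩ + (0.5751 - 0.1197i)|1⟩

Rx(3π/5) = [[cos(θ/2), −i·sin(θ/2)], [−i·sin(θ/2), cos(θ/2)]]; θ = 3π/5, cos(θ/2) ≈ 0.587785, sin(θ/2) ≈ 0.809017.
With a = amp(|0⟩) = -0.002204 and b = amp(|1⟩) = (0.9784 - 0.2067i):
new amp(|0⟩) = (0.587785)·a + (-0.809017i)·b = (-0.1685 - 0.7915i)
new amp(|1⟩) = (-0.809017i)·a + (0.587785)·b = (0.5751 - 0.1197i)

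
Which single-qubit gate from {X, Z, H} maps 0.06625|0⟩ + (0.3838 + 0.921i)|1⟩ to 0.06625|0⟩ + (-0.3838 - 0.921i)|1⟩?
Z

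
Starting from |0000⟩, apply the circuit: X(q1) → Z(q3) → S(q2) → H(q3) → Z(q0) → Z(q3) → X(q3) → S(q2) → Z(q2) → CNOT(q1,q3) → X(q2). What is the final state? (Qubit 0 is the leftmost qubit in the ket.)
1/√2|0110⟩ - 1/√2|0111⟩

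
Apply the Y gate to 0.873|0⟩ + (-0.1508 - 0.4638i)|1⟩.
(-0.4638 + 0.1508i)|0⟩ + 0.873i|1⟩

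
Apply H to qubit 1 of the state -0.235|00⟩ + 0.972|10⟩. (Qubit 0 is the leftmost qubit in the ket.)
-0.1662|00⟩ - 0.1662|01⟩ + 0.6873|10⟩ + 0.6873|11⟩

H on qubit 1 mixes each pair of kets that differ only in qubit 1: amplitudes (a, b) of (|…0…⟩, |…1…⟩) become ((a + b)/√2, (a − b)/√2). Kets absent from the input have amplitude 0.
(|00⟩, |01⟩): (a, b) = (-0.235, 0) → (-0.1662, -0.1662)
(|10⟩, |11⟩): (a, b) = (0.972, 0) → (0.6873, 0.6873)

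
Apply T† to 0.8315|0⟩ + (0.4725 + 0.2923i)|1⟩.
0.8315|0⟩ + (0.5408 - 0.1274i)|1⟩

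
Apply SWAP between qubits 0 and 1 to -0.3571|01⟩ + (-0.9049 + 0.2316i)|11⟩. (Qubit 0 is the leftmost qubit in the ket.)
-0.3571|10⟩ + (-0.9049 + 0.2316i)|11⟩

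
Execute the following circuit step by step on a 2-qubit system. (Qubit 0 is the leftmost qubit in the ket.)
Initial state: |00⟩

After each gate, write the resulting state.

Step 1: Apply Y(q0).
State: i|10⟩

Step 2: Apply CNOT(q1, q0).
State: i|10⟩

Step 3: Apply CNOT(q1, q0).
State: i|10⟩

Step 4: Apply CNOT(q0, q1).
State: i|11⟩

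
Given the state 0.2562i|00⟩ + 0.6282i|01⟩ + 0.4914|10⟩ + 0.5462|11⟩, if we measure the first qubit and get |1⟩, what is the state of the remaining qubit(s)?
0.6688|0⟩ + 0.7434|1⟩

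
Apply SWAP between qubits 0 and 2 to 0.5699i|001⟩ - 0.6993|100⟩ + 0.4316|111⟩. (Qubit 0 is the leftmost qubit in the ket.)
-0.6993|001⟩ + 0.5699i|100⟩ + 0.4316|111⟩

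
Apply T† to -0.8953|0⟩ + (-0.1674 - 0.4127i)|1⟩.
-0.8953|0⟩ + (-0.4102 - 0.1735i)|1⟩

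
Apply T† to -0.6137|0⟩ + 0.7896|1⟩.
-0.6137|0⟩ + (0.5583 - 0.5583i)|1⟩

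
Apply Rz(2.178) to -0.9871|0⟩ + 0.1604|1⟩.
(-0.4574 + 0.8747i)|0⟩ + (0.07432 + 0.1421i)|1⟩

Rz(2.178) = [[e^(−iθ/2), 0], [0, e^(iθ/2)]] with e^(±iθ/2) = cos(θ/2) ± i·sin(θ/2); θ = 2.178, cos(θ/2) ≈ 0.463372, sin(θ/2) ≈ 0.886164.
With a = amp(|0⟩) = -0.9871 and b = amp(|1⟩) = 0.1604:
new amp(|0⟩) = (0.463372 - 0.886164i)·a = (-0.4574 + 0.8747i)
new amp(|1⟩) = (0.463372 + 0.886164i)·b = (0.07432 + 0.1421i)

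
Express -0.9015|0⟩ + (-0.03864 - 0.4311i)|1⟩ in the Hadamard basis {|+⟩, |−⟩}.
(-0.6648 - 0.3048i)|+⟩ + (-0.6101 + 0.3048i)|−⟩

With |ψ⟩ = α|0⟩ + β|1⟩, the Hadamard-basis coefficients are ⟨+|ψ⟩ = (α + β)/√2 and ⟨−|ψ⟩ = (α − β)/√2.
Here α = -0.9015, β = (-0.03864 - 0.4311i): (α + β)/√2 = (-0.6648 - 0.3048i), (α − β)/√2 = (-0.6101 + 0.3048i).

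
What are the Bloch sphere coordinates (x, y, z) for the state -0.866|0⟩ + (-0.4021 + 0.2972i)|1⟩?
(0.6964, -0.5148, 0.4999)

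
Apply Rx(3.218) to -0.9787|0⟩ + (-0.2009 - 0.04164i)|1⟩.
(-0.004229 + 0.2008i)|0⟩ + (0.007673 + 0.9796i)|1⟩

Rx(3.218) = [[cos(θ/2), −i·sin(θ/2)], [−i·sin(θ/2), cos(θ/2)]]; θ = 3.218, cos(θ/2) ≈ -0.0381944, sin(θ/2) ≈ 0.99927.
With a = amp(|0⟩) = -0.9787 and b = amp(|1⟩) = (-0.2009 - 0.04164i):
new amp(|0⟩) = (-0.0381944)·a + (-0.99927i)·b = (-0.004229 + 0.2008i)
new amp(|1⟩) = (-0.99927i)·a + (-0.0381944)·b = (0.007673 + 0.9796i)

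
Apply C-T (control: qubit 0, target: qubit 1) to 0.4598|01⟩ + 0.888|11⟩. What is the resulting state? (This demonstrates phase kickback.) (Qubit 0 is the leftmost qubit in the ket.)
0.4598|01⟩ + (0.6279 + 0.6279i)|11⟩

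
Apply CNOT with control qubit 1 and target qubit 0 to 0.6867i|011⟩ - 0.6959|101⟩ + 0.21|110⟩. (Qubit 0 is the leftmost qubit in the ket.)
0.21|010⟩ - 0.6959|101⟩ + 0.6867i|111⟩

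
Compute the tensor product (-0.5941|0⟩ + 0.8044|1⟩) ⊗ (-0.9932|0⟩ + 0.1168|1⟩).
0.5901|00⟩ - 0.06939|01⟩ - 0.7989|10⟩ + 0.09395|11⟩

amp(|b₁b₂…⟩) = product of the factor amplitudes for bits b₁, b₂, …; only kets whose every factor amplitude is nonzero survive.
|00⟩: (-0.5941)(-0.9932) = 0.5901
|01⟩: (-0.5941)(0.1168) = -0.06939
|10⟩: (0.8044)(-0.9932) = -0.7989
|11⟩: (0.8044)(0.1168) = 0.09395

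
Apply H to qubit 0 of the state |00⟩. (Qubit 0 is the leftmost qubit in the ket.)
1/√2|00⟩ + 1/√2|10⟩

H on qubit 0 mixes each pair of kets that differ only in qubit 0: amplitudes (a, b) of (|…0…⟩, |…1…⟩) become ((a + b)/√2, (a − b)/√2). Kets absent from the input have amplitude 0.
(|00⟩, |10⟩): (a, b) = (1, 0) → (1/√2, 1/√2)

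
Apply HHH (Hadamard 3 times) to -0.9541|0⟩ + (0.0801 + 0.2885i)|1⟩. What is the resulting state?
(-0.618 + 0.204i)|0⟩ + (-0.7313 - 0.204i)|1⟩

H² = I, so H^3 = H: a single Hadamard. With (a, b) = (-0.9541, (0.0801 + 0.2885i)), H gives ((a + b)/√2, (a − b)/√2) = ((-0.618 + 0.204i), (-0.7313 - 0.204i)).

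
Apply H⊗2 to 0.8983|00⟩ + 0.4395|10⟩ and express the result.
0.6689|00⟩ + 0.6689|01⟩ + 0.2294|10⟩ + 0.2294|11⟩

H⊗2 gives amp(|y⟩) = (1/2) Σ_x (−1)^(x·y) amp(|x⟩), where x·y is the number of positions in which both x and y have a 1.
|00⟩: (0.8983 + 0.4395)/2 = 0.6689
|01⟩: (0.8983 + 0.4395)/2 = 0.6689
|10⟩: (0.8983 - 0.4395)/2 = 0.2294
|11⟩: (0.8983 - 0.4395)/2 = 0.2294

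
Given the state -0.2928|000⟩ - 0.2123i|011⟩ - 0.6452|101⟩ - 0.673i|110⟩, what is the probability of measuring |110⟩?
0.4529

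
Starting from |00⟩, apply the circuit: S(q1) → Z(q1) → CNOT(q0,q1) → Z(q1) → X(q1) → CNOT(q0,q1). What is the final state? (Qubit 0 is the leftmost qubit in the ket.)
|01⟩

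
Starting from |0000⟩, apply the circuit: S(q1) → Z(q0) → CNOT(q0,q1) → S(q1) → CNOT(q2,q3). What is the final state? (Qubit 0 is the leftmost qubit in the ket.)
|0000⟩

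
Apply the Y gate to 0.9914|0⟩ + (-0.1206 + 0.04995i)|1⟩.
(0.04995 + 0.1206i)|0⟩ + 0.9914i|1⟩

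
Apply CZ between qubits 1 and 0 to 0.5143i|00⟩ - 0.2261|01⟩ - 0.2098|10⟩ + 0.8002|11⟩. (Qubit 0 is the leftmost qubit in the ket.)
0.5143i|00⟩ - 0.2261|01⟩ - 0.2098|10⟩ - 0.8002|11⟩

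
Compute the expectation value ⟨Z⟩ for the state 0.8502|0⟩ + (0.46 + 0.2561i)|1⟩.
0.4457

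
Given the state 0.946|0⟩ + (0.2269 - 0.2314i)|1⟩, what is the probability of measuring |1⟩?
0.105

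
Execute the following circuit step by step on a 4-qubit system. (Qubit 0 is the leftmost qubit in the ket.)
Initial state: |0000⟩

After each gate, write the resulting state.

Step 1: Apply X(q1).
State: |0100⟩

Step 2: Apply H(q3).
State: 1/√2|0100⟩ + 1/√2|0101⟩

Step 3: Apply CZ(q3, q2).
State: 1/√2|0100⟩ + 1/√2|0101⟩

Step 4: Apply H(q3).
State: |0100⟩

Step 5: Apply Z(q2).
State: |0100⟩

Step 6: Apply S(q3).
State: |0100⟩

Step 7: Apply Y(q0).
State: i|1100⟩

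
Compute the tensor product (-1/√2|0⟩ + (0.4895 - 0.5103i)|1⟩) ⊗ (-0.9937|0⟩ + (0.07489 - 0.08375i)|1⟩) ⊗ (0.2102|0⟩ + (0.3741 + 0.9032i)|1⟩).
0.1477|000⟩ + (0.2629 + 0.6346i)|001⟩ + (-0.01113 + 0.01245i)|010⟩ + (-0.0733 - 0.02567i)|011⟩ + (-0.1022 + 0.1066i)|100⟩ + (-0.64 - 0.2496i)|101⟩ + (-0.001278 - 0.01665i)|110⟩ + (0.06927 - 0.03512i)|111⟩

amp(|b₁b₂…⟩) = product of the factor amplitudes for bits b₁, b₂, …; only kets whose every factor amplitude is nonzero survive.
|000⟩: (-1/√2)(-0.9937)(0.2102) = 0.1477
|001⟩: (-1/√2)(-0.9937)(0.3741 + 0.9032i) = (0.2629 + 0.6346i)
|010⟩: (-1/√2)(0.07489 - 0.08375i)(0.2102) = (-0.01113 + 0.01245i)
|011⟩: (-1/√2)(0.07489 - 0.08375i)(0.3741 + 0.9032i) = (-0.0733 - 0.02567i)
|100⟩: (0.4895 - 0.5103i)(-0.9937)(0.2102) = (-0.1022 + 0.1066i)
|101⟩: (0.4895 - 0.5103i)(-0.9937)(0.3741 + 0.9032i) = (-0.64 - 0.2496i)
|110⟩: (0.4895 - 0.5103i)(0.07489 - 0.08375i)(0.2102) = (-0.001278 - 0.01665i)
|111⟩: (0.4895 - 0.5103i)(0.07489 - 0.08375i)(0.3741 + 0.9032i) = (0.06927 - 0.03512i)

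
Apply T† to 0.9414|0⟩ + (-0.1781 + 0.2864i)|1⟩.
0.9414|0⟩ + (0.07658 + 0.3285i)|1⟩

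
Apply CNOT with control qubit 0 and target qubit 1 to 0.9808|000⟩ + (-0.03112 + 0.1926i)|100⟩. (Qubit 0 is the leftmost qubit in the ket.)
0.9808|000⟩ + (-0.03112 + 0.1926i)|110⟩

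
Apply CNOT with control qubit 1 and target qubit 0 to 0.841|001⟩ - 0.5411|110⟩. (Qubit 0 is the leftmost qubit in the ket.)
0.841|001⟩ - 0.5411|010⟩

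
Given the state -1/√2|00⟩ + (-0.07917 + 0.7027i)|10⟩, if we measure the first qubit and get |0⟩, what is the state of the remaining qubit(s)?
-|0⟩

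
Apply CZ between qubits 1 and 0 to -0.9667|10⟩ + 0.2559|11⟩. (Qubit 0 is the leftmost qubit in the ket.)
-0.9667|10⟩ - 0.2559|11⟩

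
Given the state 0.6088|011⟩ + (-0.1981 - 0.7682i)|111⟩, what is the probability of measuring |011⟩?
0.3706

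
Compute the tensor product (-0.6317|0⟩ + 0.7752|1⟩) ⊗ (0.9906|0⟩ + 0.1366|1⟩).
-0.6258|00⟩ - 0.08629|01⟩ + 0.7679|10⟩ + 0.1059|11⟩

amp(|b₁b₂…⟩) = product of the factor amplitudes for bits b₁, b₂, …; only kets whose every factor amplitude is nonzero survive.
|00⟩: (-0.6317)(0.9906) = -0.6258
|01⟩: (-0.6317)(0.1366) = -0.08629
|10⟩: (0.7752)(0.9906) = 0.7679
|11⟩: (0.7752)(0.1366) = 0.1059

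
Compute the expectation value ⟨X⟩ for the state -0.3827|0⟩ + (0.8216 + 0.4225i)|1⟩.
-0.6289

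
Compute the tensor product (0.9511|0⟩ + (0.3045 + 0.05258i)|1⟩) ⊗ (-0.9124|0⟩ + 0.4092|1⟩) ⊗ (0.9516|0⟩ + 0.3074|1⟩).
-0.8258|000⟩ - 0.2668|001⟩ + 0.3704|010⟩ + 0.1196|011⟩ + (-0.2644 - 0.04565i)|100⟩ + (-0.0854 - 0.01475i)|101⟩ + (0.1186 + 0.02047i)|110⟩ + (0.0383 + 0.006614i)|111⟩

amp(|b₁b₂…⟩) = product of the factor amplitudes for bits b₁, b₂, …; only kets whose every factor amplitude is nonzero survive.
|000⟩: (0.9511)(-0.9124)(0.9516) = -0.8258
|001⟩: (0.9511)(-0.9124)(0.3074) = -0.2668
|010⟩: (0.9511)(0.4092)(0.9516) = 0.3704
|011⟩: (0.9511)(0.4092)(0.3074) = 0.1196
|100⟩: (0.3045 + 0.05258i)(-0.9124)(0.9516) = (-0.2644 - 0.04565i)
|101⟩: (0.3045 + 0.05258i)(-0.9124)(0.3074) = (-0.0854 - 0.01475i)
|110⟩: (0.3045 + 0.05258i)(0.4092)(0.9516) = (0.1186 + 0.02047i)
|111⟩: (0.3045 + 0.05258i)(0.4092)(0.3074) = (0.0383 + 0.006614i)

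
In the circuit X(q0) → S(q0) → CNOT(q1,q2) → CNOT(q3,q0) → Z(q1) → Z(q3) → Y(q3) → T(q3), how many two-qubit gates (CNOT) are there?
2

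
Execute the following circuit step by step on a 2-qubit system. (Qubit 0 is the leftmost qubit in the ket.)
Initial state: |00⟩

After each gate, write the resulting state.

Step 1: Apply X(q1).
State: |01⟩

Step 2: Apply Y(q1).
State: -i|00⟩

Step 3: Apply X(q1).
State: -i|01⟩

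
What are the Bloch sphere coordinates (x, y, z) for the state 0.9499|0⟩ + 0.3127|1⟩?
(0.5941, 0, 0.8045)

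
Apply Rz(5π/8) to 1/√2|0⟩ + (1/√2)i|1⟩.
(0.3928 - 0.5879i)|0⟩ + (-0.5879 + 0.3928i)|1⟩

Rz(5π/8) = [[e^(−iθ/2), 0], [0, e^(iθ/2)]] with e^(±iθ/2) = cos(θ/2) ± i·sin(θ/2); θ = 5π/8, cos(θ/2) ≈ 0.55557, sin(θ/2) ≈ 0.83147.
With a = amp(|0⟩) = 1/√2 and b = amp(|1⟩) = (1/√2)i:
new amp(|0⟩) = (0.55557 - 0.83147i)·a = (0.3928 - 0.5879i)
new amp(|1⟩) = (0.55557 + 0.83147i)·b = (-0.5879 + 0.3928i)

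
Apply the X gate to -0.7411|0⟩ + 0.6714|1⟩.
0.6714|0⟩ - 0.7411|1⟩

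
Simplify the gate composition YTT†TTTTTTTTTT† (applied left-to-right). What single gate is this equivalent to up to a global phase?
Y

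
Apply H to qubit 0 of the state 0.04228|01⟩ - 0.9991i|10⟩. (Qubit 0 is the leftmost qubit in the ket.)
-0.7065i|00⟩ + 0.0299|01⟩ + 0.7065i|10⟩ + 0.0299|11⟩

H on qubit 0 mixes each pair of kets that differ only in qubit 0: amplitudes (a, b) of (|…0…⟩, |…1…⟩) become ((a + b)/√2, (a − b)/√2). Kets absent from the input have amplitude 0.
(|00⟩, |10⟩): (a, b) = (0, -0.9991i) → (-0.7065i, 0.7065i)
(|01⟩, |11⟩): (a, b) = (0.04228, 0) → (0.0299, 0.0299)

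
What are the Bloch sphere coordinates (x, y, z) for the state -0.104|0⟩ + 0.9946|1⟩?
(-0.2069, 0, -0.9784)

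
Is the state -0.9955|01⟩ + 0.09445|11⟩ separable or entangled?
Separable

Writing the state as a|00⟩ + b|01⟩ + c|10⟩ + d|11⟩, it is a product state iff ad − bc = 0.
Here (a, b, c, d) = (0, -0.9955, 0, 0.09445): ad − bc = (0)(0.09445) − (-0.9955)(0) = 0, so the state is separable.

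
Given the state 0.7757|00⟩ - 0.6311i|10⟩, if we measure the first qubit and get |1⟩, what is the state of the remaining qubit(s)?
-i|0⟩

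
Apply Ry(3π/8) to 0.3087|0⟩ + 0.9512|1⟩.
-0.2718|0⟩ + 0.9624|1⟩

Ry(3π/8) = [[cos(θ/2), −sin(θ/2)], [sin(θ/2), cos(θ/2)]]; θ = 3π/8, cos(θ/2) ≈ 0.83147, sin(θ/2) ≈ 0.55557.
With a = amp(|0⟩) = 0.3087 and b = amp(|1⟩) = 0.9512:
new amp(|0⟩) = (0.83147)·a + (-0.55557)·b = -0.2718
new amp(|1⟩) = (0.55557)·a + (0.83147)·b = 0.9624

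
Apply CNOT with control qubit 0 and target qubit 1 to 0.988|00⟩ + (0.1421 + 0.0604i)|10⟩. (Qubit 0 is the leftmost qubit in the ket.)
0.988|00⟩ + (0.1421 + 0.0604i)|11⟩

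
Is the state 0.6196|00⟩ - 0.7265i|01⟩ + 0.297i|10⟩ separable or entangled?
Entangled

Writing the state as a|00⟩ + b|01⟩ + c|10⟩ + d|11⟩, it is a product state iff ad − bc = 0.
Here (a, b, c, d) = (0.6196, -0.7265i, 0.297i, 0): ad − bc = (0.6196)(0) − (-0.7265i)(0.297i) = -0.2158 ≠ 0, so the state is entangled.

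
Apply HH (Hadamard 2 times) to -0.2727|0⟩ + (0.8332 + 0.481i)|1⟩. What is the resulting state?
-0.2727|0⟩ + (0.8332 + 0.481i)|1⟩

H² = I, so an even number of Hadamards cancels: H^2 = I and the state is unchanged.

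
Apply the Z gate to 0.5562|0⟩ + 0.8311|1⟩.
0.5562|0⟩ - 0.8311|1⟩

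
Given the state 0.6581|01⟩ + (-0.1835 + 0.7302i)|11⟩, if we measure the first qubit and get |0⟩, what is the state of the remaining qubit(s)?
|1⟩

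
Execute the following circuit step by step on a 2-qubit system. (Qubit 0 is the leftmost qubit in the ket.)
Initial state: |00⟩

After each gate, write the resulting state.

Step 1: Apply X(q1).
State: |01⟩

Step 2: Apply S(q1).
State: i|01⟩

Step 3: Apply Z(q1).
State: -i|01⟩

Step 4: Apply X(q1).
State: -i|00⟩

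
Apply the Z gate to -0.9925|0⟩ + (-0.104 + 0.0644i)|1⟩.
-0.9925|0⟩ + (0.104 - 0.0644i)|1⟩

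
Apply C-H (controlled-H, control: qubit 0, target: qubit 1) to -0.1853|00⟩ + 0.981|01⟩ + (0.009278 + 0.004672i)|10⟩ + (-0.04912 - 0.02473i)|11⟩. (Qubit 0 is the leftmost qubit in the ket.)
-0.1853|00⟩ + 0.981|01⟩ + (-0.02817 - 0.01418i)|10⟩ + (0.04129 + 0.02079i)|11⟩

C-H leaves the control-|0⟩ kets |00⟩, |01⟩ unchanged and applies H to qubit 1 on the control-|1⟩ pair (|10⟩, |11⟩).
H = [[1/√2, 1/√2], [1/√2, -1/√2]].
With a = amp(|10⟩) = (0.009278 + 0.004672i) and b = amp(|11⟩) = (-0.04912 - 0.02473i):
new amp(|10⟩) = (1/√2)·a + (1/√2)·b = (-0.02817 - 0.01418i)
new amp(|11⟩) = (1/√2)·a + (-1/√2)·b = (0.04129 + 0.02079i)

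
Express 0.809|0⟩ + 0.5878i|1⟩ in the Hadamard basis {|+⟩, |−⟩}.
(0.572 + 0.4156i)|+⟩ + (0.572 - 0.4156i)|−⟩

With |ψ⟩ = α|0⟩ + β|1⟩, the Hadamard-basis coefficients are ⟨+|ψ⟩ = (α + β)/√2 and ⟨−|ψ⟩ = (α − β)/√2.
Here α = 0.809, β = 0.5878i: (α + β)/√2 = (0.572 + 0.4156i), (α − β)/√2 = (0.572 - 0.4156i).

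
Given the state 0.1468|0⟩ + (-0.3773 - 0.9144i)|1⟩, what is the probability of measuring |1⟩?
0.9785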